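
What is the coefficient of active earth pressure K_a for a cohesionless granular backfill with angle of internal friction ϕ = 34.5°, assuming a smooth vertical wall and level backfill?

0.277

K_a = (1 − sin φ)/(1 + sin φ) = (1 − sin 34.5°)/(1 + sin 34.5°) = 0.2768.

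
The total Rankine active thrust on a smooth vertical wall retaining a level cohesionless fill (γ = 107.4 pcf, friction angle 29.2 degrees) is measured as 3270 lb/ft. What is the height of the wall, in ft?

13.3 ft

K_a = 0.3442. P_a = ½ K_a γ H² ⇒ H = √(2P_a/(K_a γ)).
H = √(2×3270/(0.3442×107.4)) = 13.30 ft.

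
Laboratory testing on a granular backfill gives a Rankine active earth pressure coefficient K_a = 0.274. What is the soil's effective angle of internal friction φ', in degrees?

K_a = tan²(45° − φ/2) ⇒ 45° − φ/2 = arctan(√0.274) = 27.63°.
φ = 2(45° − 27.63°) = 34.74°.

34.7°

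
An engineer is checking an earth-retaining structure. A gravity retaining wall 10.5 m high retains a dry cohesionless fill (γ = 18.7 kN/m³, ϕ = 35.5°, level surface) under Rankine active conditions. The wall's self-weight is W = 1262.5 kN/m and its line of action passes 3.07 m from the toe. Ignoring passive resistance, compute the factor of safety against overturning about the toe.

4.05

K_a = tan²(45° − 35.5°/2) = 0.2653.
P_a = ½K_aγH² = 0.5×0.2653×18.7×10.5² = 273.4 kN/m, acting at H/3 = 3.500 m above the base.
Overturning moment M_o = P_a × H/3 = 273.4 × 3.500 = 957.0.
Resisting moment M_r = W × 3.07 = 1262.5 × 3.07 = 3876.
FS_overturning = M_r/M_o = 3876/957.0 = 4.050.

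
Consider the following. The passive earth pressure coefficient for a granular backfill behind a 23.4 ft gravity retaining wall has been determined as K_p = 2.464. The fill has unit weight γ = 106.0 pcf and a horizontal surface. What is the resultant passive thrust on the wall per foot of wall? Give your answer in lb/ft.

71500 lb/ft

P = ½ K_p γ H² = 0.5 × 2.464 × 106.0 × 23.4² = 71510 lb/ft.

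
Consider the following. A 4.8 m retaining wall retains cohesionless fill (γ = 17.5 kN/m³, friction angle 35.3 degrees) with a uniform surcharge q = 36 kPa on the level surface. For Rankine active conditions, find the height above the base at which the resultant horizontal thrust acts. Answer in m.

1.97 m

K_a = 0.2675.
Triangular part P₁ = ½K_aγH² = 53.94 at H/3 = 1.600 m; rectangular part P₂ = K_a q H = 46.23 at H/2 = 2.400 m.
ȳ = (P₁·1.600 + P₂·2.400)/(P₁+P₂) = 1.969 m.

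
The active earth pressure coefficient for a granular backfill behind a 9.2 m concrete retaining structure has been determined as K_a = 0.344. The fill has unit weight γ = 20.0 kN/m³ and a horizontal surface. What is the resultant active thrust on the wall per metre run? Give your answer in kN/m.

P = ½ K_a γ H² = 0.5 × 0.344 × 20.0 × 9.2² = 291.2 kN/m.

291 kN/m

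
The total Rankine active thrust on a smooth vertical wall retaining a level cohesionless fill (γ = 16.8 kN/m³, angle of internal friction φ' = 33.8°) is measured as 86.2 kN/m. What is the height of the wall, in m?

6.00 m

K_a = 0.2851. P_a = ½ K_a γ H² ⇒ H = √(2P_a/(K_a γ)).
H = √(2×86.2/(0.2851×16.8)) = 5.999 m.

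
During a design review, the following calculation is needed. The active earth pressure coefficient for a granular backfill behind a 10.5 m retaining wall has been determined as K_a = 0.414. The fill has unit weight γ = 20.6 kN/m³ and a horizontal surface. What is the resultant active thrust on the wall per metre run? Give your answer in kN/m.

P = ½ K_a γ H² = 0.5 × 0.414 × 20.6 × 10.5² = 470.1 kN/m.

470 kN/m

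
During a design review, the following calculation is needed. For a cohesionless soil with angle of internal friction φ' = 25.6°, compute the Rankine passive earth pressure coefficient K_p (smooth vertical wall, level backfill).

2.52

K_p = (1 + sin φ)/(1 − sin φ) = tan²(45° + 25.6°/2) = 2.522.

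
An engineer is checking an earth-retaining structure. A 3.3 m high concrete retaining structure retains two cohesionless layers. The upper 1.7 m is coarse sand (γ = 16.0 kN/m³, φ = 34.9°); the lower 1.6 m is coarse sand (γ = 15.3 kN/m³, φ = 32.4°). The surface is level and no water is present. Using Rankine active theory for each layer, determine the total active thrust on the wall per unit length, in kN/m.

25.4 kN/m

K_a1 = tan²(45°−34.9°/2) = 0.2721; K_a2 = tan²(45°−32.4°/2) = 0.3022.
Layer 1: σ at base = K_a1 γ₁ h₁ = 7.402 kPa; P₁ = ½×7.402×1.7 = 6.292.
Layer 2: σ_v at top = γ₁h₁ = 27.20; σ_h top = K_a2×27.20 = 8.221; σ_h base = K_a2×(27.20+15.3×1.6) = 15.62.
P₂ = ½(8.221+15.62)×1.6 = 19.07. Total P_a = 6.292+19.07 = 25.36 kN/m.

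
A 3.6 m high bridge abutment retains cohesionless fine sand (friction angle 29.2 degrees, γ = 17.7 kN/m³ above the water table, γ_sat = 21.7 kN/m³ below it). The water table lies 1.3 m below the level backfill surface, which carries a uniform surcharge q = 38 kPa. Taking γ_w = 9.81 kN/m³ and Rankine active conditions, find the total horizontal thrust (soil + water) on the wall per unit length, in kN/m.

107 kN/m

K_a = tan²(45° − φ/2) = 0.3442.
γ' = 21.7 − 9.81 = 11.89 kN/m³. h₂ = H − d_w = 2.3 m.
σ'_h: at surface K_a·q = 13.08; at WT K_a(q+γd_w) = 21.00; at base K_a(q+γd_w+γ'h₂) = 30.41 kPa.
P₁ = ½(13.08+21.00)×1.3 = 22.15; P₂ = ½(21.00+30.41)×2.3 = 59.13; P_w = ½γ_w h₂² = 25.95.
Total = 22.15+59.13+25.95 = 107.2 kN/m.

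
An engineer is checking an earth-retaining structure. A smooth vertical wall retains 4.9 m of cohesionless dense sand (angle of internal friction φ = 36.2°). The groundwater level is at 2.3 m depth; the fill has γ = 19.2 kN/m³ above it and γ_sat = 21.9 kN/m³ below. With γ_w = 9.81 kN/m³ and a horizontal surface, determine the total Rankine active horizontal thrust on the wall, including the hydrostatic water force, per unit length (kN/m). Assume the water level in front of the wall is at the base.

86.3 kN/m

K_a = tan²(45° − φ/2) = 0.2574.
γ' = 21.9 − 9.81 = 12.09 kN/m³. Depth below WT = 2.6 m.
σ'_h at WT = K_a γ d_w = 11.37 kPa; at base = 11.37 + K_a γ' × 2.6 = 19.46 kPa.
P₁ (0–2.3 m) = ½×11.37×2.3 = 13.07. P₂ (2.3–4.9 m) = ½(11.37+19.46)×2.6 = 40.07.
P_w = ½ γ_w h₂² = 0.5×9.81×2.6² = 33.16. Total = 13.07+40.07+33.16 = 86.30 kN/m.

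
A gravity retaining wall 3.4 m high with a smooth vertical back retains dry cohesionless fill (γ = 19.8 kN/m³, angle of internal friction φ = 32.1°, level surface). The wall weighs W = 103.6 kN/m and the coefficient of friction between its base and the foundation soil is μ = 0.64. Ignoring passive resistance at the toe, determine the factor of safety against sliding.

1.89

K_a = tan²(45° − 32.1°/2) = 0.3060.
P_a = ½K_aγH² = 0.5×0.3060×19.8×3.4² = 35.02 kN/m, acting at H/3 = 1.133 m above the base.
FS_sliding = μW / P_a = 0.64×103.6 / 35.02 = 1.893.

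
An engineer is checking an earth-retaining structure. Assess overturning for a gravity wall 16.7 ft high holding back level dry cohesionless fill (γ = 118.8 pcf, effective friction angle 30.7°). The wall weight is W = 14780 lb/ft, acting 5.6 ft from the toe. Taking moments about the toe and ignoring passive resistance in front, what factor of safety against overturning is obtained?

K_a = tan²(45° − 30.7°/2) = 0.3240.
P_a = ½K_aγH² = 0.5×0.3240×118.8×16.7² = 5368 lb/ft, acting at H/3 = 5.567 ft above the base.
Overturning moment M_o = P_a × H/3 = 5368 × 5.567 = 29880.
Resisting moment M_r = W × 5.6 = 14780 × 5.6 = 82770.
FS_overturning = M_r/M_o = 82770/29880 = 2.770.

2.77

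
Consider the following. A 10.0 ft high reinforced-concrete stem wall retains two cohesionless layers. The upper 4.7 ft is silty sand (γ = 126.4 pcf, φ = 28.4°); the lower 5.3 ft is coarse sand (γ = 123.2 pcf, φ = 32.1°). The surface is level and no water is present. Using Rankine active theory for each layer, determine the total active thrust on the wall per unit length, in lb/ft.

1990 lb/ft

K_a1 = tan²(45°−28.4°/2) = 0.3554; K_a2 = tan²(45°−32.1°/2) = 0.3060.
Layer 1: σ at base = K_a1 γ₁ h₁ = 211.1 psf; P₁ = ½×211.1×4.7 = 496.1.
Layer 2: σ_v at top = γ₁h₁ = 594.1; σ_h top = K_a2×594.1 = 181.8; σ_h base = K_a2×(594.1+123.2×5.3) = 381.6.
P₂ = ½(181.8+381.6)×5.3 = 1493. Total P_a = 496.1+1493 = 1989 lb/ft.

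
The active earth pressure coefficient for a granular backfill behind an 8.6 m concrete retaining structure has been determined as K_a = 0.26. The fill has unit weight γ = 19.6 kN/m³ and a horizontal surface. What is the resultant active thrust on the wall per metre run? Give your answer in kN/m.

P = ½ K_a γ H² = 0.5 × 0.26 × 19.6 × 8.6² = 188.5 kN/m.

188 kN/m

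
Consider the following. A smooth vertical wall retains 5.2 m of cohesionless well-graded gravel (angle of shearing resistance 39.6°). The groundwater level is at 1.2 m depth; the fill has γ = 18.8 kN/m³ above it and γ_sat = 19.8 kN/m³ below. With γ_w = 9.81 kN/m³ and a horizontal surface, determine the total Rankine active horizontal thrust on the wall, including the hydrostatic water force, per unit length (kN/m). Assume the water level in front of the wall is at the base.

119 kN/m

K_a = tan²(45° − φ/2) = 0.2214.
γ' = 19.8 − 9.81 = 9.990 kN/m³. Depth below WT = 4.0 m.
σ'_h at WT = K_a γ d_w = 4.995 kPa; at base = 4.995 + K_a γ' × 4.0 = 13.84 kPa.
P₁ (0–1.2 m) = ½×4.995×1.2 = 2.997. P₂ (1.2–5.2 m) = ½(4.995+13.84)×4.0 = 37.68.
P_w = ½ γ_w h₂² = 0.5×9.81×4.0² = 78.48. Total = 2.997+37.68+78.48 = 119.2 kN/m.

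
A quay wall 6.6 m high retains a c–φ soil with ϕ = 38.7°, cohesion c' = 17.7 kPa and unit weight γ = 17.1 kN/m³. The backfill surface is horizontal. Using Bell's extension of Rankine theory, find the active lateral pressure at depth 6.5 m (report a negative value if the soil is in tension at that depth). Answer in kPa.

K_a = (1 − sin φ)/(1 + sin φ) = 0.2306.
σ_a = K_a γ z − 2c√K_a = 0.2306×17.1×6.5 − 2×17.7×0.4802 = 8.631 kPa.

8.63 kPa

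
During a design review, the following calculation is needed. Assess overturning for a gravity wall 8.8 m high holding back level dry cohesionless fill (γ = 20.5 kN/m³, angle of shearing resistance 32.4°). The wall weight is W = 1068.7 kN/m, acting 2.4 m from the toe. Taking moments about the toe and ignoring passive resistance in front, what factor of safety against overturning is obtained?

K_a = tan²(45° − 32.4°/2) = 0.3022.
P_a = ½K_aγH² = 0.5×0.3022×20.5×8.8² = 239.9 kN/m, acting at H/3 = 2.933 m above the base.
Overturning moment M_o = P_a × H/3 = 239.9 × 2.933 = 703.7.
Resisting moment M_r = W × 2.4 = 1068.7 × 2.4 = 2565.
FS_overturning = M_r/M_o = 2565/703.7 = 3.645.

3.64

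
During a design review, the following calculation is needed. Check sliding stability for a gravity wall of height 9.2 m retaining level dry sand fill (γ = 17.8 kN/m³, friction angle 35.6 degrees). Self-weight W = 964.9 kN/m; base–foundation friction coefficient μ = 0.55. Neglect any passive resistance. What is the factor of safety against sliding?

K_a = tan²(45° − 35.6°/2) = 0.2641.
P_a = ½K_aγH² = 0.5×0.2641×17.8×9.2² = 199.0 kN/m, acting at H/3 = 3.067 m above the base.
FS_sliding = μW / P_a = 0.55×964.9 / 199.0 = 2.667.

2.67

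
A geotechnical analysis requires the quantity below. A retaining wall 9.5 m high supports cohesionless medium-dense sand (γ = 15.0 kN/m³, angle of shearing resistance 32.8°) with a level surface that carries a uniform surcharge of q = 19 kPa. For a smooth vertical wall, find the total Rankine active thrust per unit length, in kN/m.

255 kN/m

K_a = tan²(45° − φ/2) = 0.2973.
Soil triangle: ½ K_a γ H² = 0.5×0.2973×15.0×9.5² = 201.2 kN/m.
Surcharge rectangle: K_a q H = 0.2973×19×9.5 = 53.66 kN/m.
Total = 201.2 + 53.66 = 254.9 kN/m.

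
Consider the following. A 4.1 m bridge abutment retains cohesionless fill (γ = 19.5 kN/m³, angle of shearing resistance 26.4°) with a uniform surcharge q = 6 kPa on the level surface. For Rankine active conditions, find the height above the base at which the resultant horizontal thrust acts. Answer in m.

K_a = 0.3844.
Triangular part P₁ = ½K_aγH² = 63.01 at H/3 = 1.367 m; rectangular part P₂ = K_a q H = 9.457 at H/2 = 2.050 m.
ȳ = (P₁·1.367 + P₂·2.050)/(P₁+P₂) = 1.456 m.

1.46 m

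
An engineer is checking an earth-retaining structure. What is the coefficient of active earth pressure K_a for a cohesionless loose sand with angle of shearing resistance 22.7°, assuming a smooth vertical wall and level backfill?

K_a = tan²(45° − φ/2) = tan²(33.65°) = 0.4431.

0.443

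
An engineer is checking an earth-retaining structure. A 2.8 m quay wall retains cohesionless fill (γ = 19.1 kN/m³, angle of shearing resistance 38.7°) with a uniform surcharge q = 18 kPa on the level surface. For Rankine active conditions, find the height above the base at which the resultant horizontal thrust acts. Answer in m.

K_a = 0.2306.
Triangular part P₁ = ½K_aγH² = 17.26 at H/3 = 0.9333 m; rectangular part P₂ = K_a q H = 11.62 at H/2 = 1.400 m.
ȳ = (P₁·0.9333 + P₂·1.400)/(P₁+P₂) = 1.121 m.

1.12 m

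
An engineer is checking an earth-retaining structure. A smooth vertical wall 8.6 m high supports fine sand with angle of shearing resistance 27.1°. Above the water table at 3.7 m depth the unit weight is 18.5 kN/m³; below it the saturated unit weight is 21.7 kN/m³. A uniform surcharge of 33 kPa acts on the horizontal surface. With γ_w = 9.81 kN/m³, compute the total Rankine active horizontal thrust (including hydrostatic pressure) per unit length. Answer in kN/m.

K_a = tan²(45° − φ/2) = 0.3741.
γ' = 21.7 − 9.81 = 11.89 kN/m³. h₂ = H − d_w = 4.9 m.
σ'_h: at surface K_a·q = 12.34; at WT K_a(q+γd_w) = 37.95; at base K_a(q+γd_w+γ'h₂) = 59.74 kPa.
P₁ = ½(12.34+37.95)×3.7 = 93.04; P₂ = ½(37.95+59.74)×4.9 = 239.3; P_w = ½γ_w h₂² = 117.8.
Total = 93.04+239.3+117.8 = 450.1 kN/m.

450 kN/m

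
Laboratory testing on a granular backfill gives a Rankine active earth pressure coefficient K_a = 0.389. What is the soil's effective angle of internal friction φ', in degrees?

26.1°

K_a = tan²(45° − φ/2) ⇒ 45° − φ/2 = arctan(√0.389) = 31.95°.
φ = 2(45° − 31.95°) = 26.10°.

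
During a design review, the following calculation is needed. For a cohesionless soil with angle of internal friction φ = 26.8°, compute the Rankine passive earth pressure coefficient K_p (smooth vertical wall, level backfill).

2.64

K_p = (1 + sin φ)/(1 − sin φ) = tan²(45° + 26.8°/2) = 2.642.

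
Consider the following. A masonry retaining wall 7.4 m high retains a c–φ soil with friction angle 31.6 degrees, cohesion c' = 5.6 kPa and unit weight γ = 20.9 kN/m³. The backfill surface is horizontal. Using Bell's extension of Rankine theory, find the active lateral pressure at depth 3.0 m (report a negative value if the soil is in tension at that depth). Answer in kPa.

K_a = (1 − sin φ)/(1 + sin φ) = 0.3123.
σ_a = K_a γ z − 2c√K_a = 0.3123×20.9×3.0 − 2×5.6×0.5589 = 13.32 kPa.

13.3 kPa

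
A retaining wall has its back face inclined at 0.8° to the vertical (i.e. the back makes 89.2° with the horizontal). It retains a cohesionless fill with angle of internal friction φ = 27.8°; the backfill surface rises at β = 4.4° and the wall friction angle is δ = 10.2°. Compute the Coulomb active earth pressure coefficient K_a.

0.360

K_a = sin²(α+φ) / [sin²α · sin(α−δ) · (1 + √{sin(φ+δ)sin(φ−β) / (sin(α−δ)sin(α+β))})²].
With α = 89.2°, φ = 27.8°, δ = 10.2°, β = 4.4°: K_a = 0.3597.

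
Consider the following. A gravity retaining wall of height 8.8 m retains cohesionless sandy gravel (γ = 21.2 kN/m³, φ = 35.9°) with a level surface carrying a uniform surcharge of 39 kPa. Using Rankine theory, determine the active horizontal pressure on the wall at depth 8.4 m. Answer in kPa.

K_a = (1 − sin φ)/(1 + sin φ) = 0.2607.
σ_v = γz + q = 21.2 × 8.4 + 39 = 217.1 kPa.
σ_h = K_a σ_v = 0.2607 × 217.1 = 56.60 kPa.

56.6 kPa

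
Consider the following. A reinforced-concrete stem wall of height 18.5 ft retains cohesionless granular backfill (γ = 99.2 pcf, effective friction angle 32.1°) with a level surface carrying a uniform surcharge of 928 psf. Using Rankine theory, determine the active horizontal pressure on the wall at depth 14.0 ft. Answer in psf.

709 psf

K_a = (1 − sin φ)/(1 + sin φ) = 0.3060.
σ_v = γz + q = 99.2 × 14.0 + 928 = 2317 psf.
σ_h = K_a σ_v = 0.3060 × 2317 = 708.9 psf.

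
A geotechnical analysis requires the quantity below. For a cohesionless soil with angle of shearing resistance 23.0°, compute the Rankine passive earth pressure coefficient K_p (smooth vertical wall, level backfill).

2.28

K_p = (1 + sin φ)/(1 − sin φ) = tan²(45° + 23.0°/2) = 2.283.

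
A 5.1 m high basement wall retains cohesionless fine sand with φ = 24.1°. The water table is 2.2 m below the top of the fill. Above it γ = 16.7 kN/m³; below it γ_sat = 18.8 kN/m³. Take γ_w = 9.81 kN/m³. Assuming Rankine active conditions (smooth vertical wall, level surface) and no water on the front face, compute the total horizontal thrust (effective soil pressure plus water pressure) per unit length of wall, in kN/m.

K_a = tan²(45° − φ/2) = 0.4201.
γ' = 18.8 − 9.81 = 8.990 kN/m³. Depth below WT = 2.9 m.
σ'_h at WT = K_a γ d_w = 15.44 kPa; at base = 15.44 + K_a γ' × 2.9 = 26.39 kPa.
P₁ (0–2.2 m) = ½×15.44×2.2 = 16.98. P₂ (2.2–5.1 m) = ½(15.44+26.39)×2.9 = 60.64.
P_w = ½ γ_w h₂² = 0.5×9.81×2.9² = 41.25. Total = 16.98+60.64+41.25 = 118.9 kN/m.

119 kN/m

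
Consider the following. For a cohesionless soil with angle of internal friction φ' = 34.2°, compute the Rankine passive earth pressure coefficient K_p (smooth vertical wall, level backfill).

3.57

K_p = (1 + sin φ)/(1 − sin φ) = tan²(45° + 34.2°/2) = 3.567.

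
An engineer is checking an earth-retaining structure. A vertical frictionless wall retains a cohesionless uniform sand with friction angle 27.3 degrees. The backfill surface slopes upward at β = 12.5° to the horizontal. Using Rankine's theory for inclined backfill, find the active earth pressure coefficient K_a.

K_a = cos β · (cos β − √(cos²β − cos²φ)) / (cos β + √(cos²β − cos²φ)).
cos β = 0.9763, cos φ = 0.8886, √(cos²β − cos²φ) = 0.4044.
K_a = 0.9763 × (0.9763 − 0.4044)/(0.9763 + 0.4044) = 0.4044.

0.404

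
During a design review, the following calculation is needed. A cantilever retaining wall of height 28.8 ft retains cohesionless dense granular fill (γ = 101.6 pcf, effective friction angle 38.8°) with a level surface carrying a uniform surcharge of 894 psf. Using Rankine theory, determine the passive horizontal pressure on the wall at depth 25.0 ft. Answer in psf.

K_p = (1 + sin φ)/(1 − sin φ) = 4.356.
σ_v = γz + q = 101.6 × 25.0 + 894 = 3434 psf.
σ_h = K_p σ_v = 4.356 × 3434 = 14960 psf.

15000 psf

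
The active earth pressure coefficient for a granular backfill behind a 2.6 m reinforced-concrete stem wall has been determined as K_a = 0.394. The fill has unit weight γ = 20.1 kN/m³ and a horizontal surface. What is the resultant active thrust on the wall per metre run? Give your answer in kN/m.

26.8 kN/m

P = ½ K_a γ H² = 0.5 × 0.394 × 20.1 × 2.6² = 26.77 kN/m.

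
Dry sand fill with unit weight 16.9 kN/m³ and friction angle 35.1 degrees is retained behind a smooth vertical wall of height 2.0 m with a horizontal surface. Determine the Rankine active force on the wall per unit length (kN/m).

K_a = tan²(45° − φ/2) = 0.2698.
P_a = ½ K_a γ H² = 0.5 × 0.2698 × 16.9 × 2.0² = 9.120 kN/m.

9.12 kN/m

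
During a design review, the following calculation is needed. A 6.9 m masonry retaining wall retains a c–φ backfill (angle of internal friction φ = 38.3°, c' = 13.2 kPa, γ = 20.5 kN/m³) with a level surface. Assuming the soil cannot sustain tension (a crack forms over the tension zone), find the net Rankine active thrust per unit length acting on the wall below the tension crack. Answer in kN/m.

K_a = 0.2347; √K_a = 0.4845.
Tension-crack depth z_c = 2c/(γ√K_a) = 2×13.2/(20.5×0.4845) = 2.658 m.
σ_a at base = K_a γ H − 2c√K_a = 0.2347×20.5×6.9 − 2×13.2×0.4845 = 20.41 kPa.
P_a = ½ × 20.41 × (H − z_c) = 0.5×20.41×4.242 = 43.30 kN/m.

43.3 kN/m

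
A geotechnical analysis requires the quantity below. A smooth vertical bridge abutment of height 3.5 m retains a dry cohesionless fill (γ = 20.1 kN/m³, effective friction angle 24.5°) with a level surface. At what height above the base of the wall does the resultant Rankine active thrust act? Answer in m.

1.17 m

K_a = 0.4137.
The pressure distribution is triangular, so the resultant acts at H/3 above the base = 3.5/3 = 1.167 m.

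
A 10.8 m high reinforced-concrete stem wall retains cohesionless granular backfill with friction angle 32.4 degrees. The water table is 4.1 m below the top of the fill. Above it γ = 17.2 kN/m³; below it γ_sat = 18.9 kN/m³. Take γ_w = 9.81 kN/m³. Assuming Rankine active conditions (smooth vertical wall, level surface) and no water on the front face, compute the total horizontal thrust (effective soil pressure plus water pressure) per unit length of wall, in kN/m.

468 kN/m

K_a = tan²(45° − φ/2) = 0.3022.
γ' = 18.9 − 9.81 = 9.090 kN/m³. Depth below WT = 6.7 m.
σ'_h at WT = K_a γ d_w = 21.31 kPa; at base = 21.31 + K_a γ' × 6.7 = 39.72 kPa.
P₁ (0–4.1 m) = ½×21.31×4.1 = 43.69. P₂ (4.1–10.8 m) = ½(21.31+39.72)×6.7 = 204.5.
P_w = ½ γ_w h₂² = 0.5×9.81×6.7² = 220.2. Total = 43.69+204.5+220.2 = 468.3 kN/m.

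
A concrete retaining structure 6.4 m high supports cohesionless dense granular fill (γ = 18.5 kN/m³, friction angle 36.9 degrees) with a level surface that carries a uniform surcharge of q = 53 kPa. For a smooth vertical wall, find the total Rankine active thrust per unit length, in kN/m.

K_a = tan²(45° − φ/2) = 0.2497.
Soil triangle: ½ K_a γ H² = 0.5×0.2497×18.5×6.4² = 94.60 kN/m.
Surcharge rectangle: K_a q H = 0.2497×53×6.4 = 84.69 kN/m.
Total = 94.60 + 84.69 = 179.3 kN/m.

179 kN/m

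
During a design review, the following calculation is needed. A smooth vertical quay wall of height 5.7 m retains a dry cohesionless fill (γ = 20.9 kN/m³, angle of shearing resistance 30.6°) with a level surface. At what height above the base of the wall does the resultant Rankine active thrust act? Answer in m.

1.90 m

K_a = 0.3253.
The pressure distribution is triangular, so the resultant acts at H/3 above the base = 5.7/3 = 1.900 m.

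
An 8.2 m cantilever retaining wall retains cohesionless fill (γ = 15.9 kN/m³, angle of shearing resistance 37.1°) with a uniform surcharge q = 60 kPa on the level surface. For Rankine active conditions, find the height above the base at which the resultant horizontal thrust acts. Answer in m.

3.39 m

K_a = 0.2475.
Triangular part P₁ = ½K_aγH² = 132.3 at H/3 = 2.733 m; rectangular part P₂ = K_a q H = 121.8 at H/2 = 4.100 m.
ȳ = (P₁·2.733 + P₂·4.100)/(P₁+P₂) = 3.388 m.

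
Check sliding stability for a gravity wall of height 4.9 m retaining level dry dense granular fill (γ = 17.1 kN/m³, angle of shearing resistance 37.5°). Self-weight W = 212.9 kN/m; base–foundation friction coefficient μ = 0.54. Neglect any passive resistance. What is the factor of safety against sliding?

2.30

K_a = tan²(45° − 37.5°/2) = 0.2432.
P_a = ½K_aγH² = 0.5×0.2432×17.1×4.9² = 49.92 kN/m, acting at H/3 = 1.633 m above the base.
FS_sliding = μW / P_a = 0.54×212.9 / 49.92 = 2.303.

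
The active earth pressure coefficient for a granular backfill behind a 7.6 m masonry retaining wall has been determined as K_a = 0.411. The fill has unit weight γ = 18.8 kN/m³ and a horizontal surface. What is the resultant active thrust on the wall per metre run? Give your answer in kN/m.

P = ½ K_a γ H² = 0.5 × 0.411 × 18.8 × 7.6² = 223.1 kN/m.

223 kN/m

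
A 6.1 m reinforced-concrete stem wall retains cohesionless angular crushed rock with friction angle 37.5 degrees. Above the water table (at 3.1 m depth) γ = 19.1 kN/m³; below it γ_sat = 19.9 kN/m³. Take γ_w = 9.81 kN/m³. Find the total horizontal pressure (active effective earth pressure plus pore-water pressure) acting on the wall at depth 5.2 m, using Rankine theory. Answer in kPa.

K_a = (1 − sin φ)/(1 + sin φ) = 0.2432.
γ' = 19.9 − 9.81 = 10.09 kN/m³.
Effective vertical stress at 5.2 m: σ'_v = 19.1×3.1 + 10.09×2.10 = 80.40 kPa.
σ'_h = K_a σ'_v = 0.2432 × 80.40 = 19.55 kPa; u = γ_w × 2.10 = 20.60 kPa.
Total σ_h = 19.55 + 20.60 = 40.15 kPa.

40.2 kPa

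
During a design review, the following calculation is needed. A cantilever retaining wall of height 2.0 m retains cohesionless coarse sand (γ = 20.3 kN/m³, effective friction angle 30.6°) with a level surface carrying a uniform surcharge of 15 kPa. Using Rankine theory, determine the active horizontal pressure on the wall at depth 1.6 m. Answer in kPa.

15.4 kPa

K_a = (1 − sin φ)/(1 + sin φ) = 0.3253.
σ_v = γz + q = 20.3 × 1.6 + 15 = 47.48 kPa.
σ_h = K_a σ_v = 0.3253 × 47.48 = 15.45 kPa.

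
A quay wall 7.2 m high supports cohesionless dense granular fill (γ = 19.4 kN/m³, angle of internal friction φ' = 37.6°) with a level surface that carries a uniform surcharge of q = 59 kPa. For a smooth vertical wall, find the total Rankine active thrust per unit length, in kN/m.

225 kN/m

K_a = tan²(45° − φ/2) = 0.2421.
Soil triangle: ½ K_a γ H² = 0.5×0.2421×19.4×7.2² = 121.8 kN/m.
Surcharge rectangle: K_a q H = 0.2421×59×7.2 = 102.9 kN/m.
Total = 121.8 + 102.9 = 224.6 kN/m.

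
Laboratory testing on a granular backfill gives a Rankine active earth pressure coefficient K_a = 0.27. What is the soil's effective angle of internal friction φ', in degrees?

35.1°

K_a = tan²(45° − φ/2) ⇒ 45° − φ/2 = arctan(√0.27) = 27.46°.
φ = 2(45° − 27.46°) = 35.09°.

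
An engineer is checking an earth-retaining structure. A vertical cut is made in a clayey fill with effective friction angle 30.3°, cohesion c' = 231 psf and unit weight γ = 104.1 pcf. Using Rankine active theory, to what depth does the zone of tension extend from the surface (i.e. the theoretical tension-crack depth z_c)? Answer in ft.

K_a = tan²(45° − 30.3°/2) = 0.3293; √K_a = 0.5739.
The active pressure is zero where K_a γ z = 2c√K_a, so z_c = 2c/(γ√K_a) = 2×231/(104.1×0.5739) = 7.734 ft.

7.73 ft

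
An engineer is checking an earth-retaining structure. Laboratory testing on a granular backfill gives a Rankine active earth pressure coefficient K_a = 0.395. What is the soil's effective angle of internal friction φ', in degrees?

25.7°

K_a = tan²(45° − φ/2) ⇒ 45° − φ/2 = arctan(√0.395) = 32.15°.
φ = 2(45° − 32.15°) = 25.70°.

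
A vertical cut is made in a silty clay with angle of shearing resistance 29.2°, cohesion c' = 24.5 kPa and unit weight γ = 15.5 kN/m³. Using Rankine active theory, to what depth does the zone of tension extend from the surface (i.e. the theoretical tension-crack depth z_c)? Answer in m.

5.39 m

K_a = tan²(45° − 29.2°/2) = 0.3442; √K_a = 0.5867.
The active pressure is zero where K_a γ z = 2c√K_a, so z_c = 2c/(γ√K_a) = 2×24.5/(15.5×0.5867) = 5.388 m.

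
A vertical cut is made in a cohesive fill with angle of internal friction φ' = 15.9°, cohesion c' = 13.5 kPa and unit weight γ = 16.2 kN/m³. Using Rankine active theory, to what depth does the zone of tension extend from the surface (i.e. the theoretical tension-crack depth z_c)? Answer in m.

K_a = tan²(45° − 15.9°/2) = 0.5699; √K_a = 0.7549.
The active pressure is zero where K_a γ z = 2c√K_a, so z_c = 2c/(γ√K_a) = 2×13.5/(16.2×0.7549) = 2.208 m.

2.21 m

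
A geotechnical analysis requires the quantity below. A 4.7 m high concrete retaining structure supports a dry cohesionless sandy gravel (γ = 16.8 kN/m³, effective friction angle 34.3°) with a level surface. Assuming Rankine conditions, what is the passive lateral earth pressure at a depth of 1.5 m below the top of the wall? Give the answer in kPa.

K_p = (1 + sin φ)/(1 − sin φ) = 3.582.
σ_h = K_p γ z = 3.582 × 16.8 × 1.5 = 90.27 kPa.

90.3 kPa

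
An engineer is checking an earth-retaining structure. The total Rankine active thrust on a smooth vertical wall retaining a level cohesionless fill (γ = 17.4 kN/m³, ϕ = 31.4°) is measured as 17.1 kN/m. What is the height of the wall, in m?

K_a = 0.3149. P_a = ½ K_a γ H² ⇒ H = √(2P_a/(K_a γ)).
H = √(2×17.1/(0.3149×17.4)) = 2.498 m.

2.50 m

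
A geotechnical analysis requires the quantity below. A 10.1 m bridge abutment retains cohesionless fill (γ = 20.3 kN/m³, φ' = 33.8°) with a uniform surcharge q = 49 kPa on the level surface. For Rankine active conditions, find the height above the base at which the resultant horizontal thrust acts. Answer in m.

K_a = 0.2851.
Triangular part P₁ = ½K_aγH² = 295.2 at H/3 = 3.367 m; rectangular part P₂ = K_a q H = 141.1 at H/2 = 5.050 m.
ȳ = (P₁·3.367 + P₂·5.050)/(P₁+P₂) = 3.911 m.

3.91 m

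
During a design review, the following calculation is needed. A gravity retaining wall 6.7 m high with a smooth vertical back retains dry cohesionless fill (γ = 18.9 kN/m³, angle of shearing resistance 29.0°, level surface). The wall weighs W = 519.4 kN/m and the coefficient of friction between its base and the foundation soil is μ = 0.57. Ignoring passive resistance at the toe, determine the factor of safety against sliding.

2.01

K_a = tan²(45° − 29.0°/2) = 0.3470.
P_a = ½K_aγH² = 0.5×0.3470×18.9×6.7² = 147.2 kN/m, acting at H/3 = 2.233 m above the base.
FS_sliding = μW / P_a = 0.57×519.4 / 147.2 = 2.011.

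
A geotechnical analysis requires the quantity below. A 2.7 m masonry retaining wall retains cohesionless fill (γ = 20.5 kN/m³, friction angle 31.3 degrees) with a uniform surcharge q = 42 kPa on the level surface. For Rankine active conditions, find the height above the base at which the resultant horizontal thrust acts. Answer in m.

K_a = 0.3162.
Triangular part P₁ = ½K_aγH² = 23.63 at H/3 = 0.9000 m; rectangular part P₂ = K_a q H = 35.86 at H/2 = 1.350 m.
ȳ = (P₁·0.9000 + P₂·1.350)/(P₁+P₂) = 1.171 m.

1.17 m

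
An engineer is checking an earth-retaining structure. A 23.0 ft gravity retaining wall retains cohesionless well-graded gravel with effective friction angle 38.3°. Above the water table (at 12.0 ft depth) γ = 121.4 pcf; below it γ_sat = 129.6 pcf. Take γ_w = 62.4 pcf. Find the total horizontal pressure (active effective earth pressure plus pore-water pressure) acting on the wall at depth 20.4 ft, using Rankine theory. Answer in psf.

K_a = (1 − sin φ)/(1 + sin φ) = 0.2347.
γ' = 129.6 − 62.4 = 67.20 pcf.
Effective vertical stress at 20.4 ft: σ'_v = 121.4×12.0 + 67.20×8.40 = 2021 psf.
σ'_h = K_a σ'_v = 0.2347 × 2021 = 474.5 psf; u = γ_w × 8.40 = 524.2 psf.
Total σ_h = 474.5 + 524.2 = 998.6 psf.

999 psf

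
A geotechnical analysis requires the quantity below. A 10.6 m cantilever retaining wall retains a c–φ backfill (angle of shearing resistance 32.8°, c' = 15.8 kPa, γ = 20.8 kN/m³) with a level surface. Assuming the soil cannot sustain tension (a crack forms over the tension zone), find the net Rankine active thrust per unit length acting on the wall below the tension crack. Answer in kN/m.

K_a = 0.2973; √K_a = 0.5452.
Tension-crack depth z_c = 2c/(γ√K_a) = 2×15.8/(20.8×0.5452) = 2.786 m.
σ_a at base = K_a γ H − 2c√K_a = 0.2973×20.8×10.6 − 2×15.8×0.5452 = 48.31 kPa.
P_a = ½ × 48.31 × (H − z_c) = 0.5×48.31×7.814 = 188.7 kN/m.

189 kN/m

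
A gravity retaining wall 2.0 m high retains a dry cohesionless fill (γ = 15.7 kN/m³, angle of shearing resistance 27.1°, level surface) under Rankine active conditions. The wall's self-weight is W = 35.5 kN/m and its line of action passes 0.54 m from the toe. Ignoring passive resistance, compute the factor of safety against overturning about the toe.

K_a = tan²(45° − 27.1°/2) = 0.3741.
P_a = ½K_aγH² = 0.5×0.3741×15.7×2.0² = 11.75 kN/m, acting at H/3 = 0.6667 m above the base.
Overturning moment M_o = P_a × H/3 = 11.75 × 0.6667 = 7.830.
Resisting moment M_r = W × 0.54 = 35.5 × 0.54 = 19.17.
FS_overturning = M_r/M_o = 19.17/7.830 = 2.448.

2.45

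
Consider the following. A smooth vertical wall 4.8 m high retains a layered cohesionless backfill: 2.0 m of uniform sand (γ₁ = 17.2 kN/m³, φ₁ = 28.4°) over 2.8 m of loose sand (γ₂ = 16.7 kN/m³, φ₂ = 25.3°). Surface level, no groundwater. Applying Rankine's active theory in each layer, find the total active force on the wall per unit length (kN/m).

K_a1 = tan²(45°−28.4°/2) = 0.3554; K_a2 = tan²(45°−25.3°/2) = 0.4012.
Layer 1: σ at base = K_a1 γ₁ h₁ = 12.22 kPa; P₁ = ½×12.22×2.0 = 12.22.
Layer 2: σ_v at top = γ₁h₁ = 34.40; σ_h top = K_a2×34.40 = 13.80; σ_h base = K_a2×(34.40+16.7×2.8) = 32.56.
P₂ = ½(13.80+32.56)×2.8 = 64.91. Total P_a = 12.22+64.91 = 77.13 kN/m.

77.1 kN/m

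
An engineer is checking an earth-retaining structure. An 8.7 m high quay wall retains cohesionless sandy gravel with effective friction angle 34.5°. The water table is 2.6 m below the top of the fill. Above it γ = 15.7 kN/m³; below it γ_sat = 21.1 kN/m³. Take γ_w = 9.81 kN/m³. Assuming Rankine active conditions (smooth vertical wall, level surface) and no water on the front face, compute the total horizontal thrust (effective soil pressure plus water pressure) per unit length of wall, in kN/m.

324 kN/m

K_a = tan²(45° − φ/2) = 0.2768.
γ' = 21.1 − 9.81 = 11.29 kN/m³. Depth below WT = 6.1 m.
σ'_h at WT = K_a γ d_w = 11.30 kPa; at base = 11.30 + K_a γ' × 6.1 = 30.36 kPa.
P₁ (0–2.6 m) = ½×11.30×2.6 = 14.69. P₂ (2.6–8.7 m) = ½(11.30+30.36)×6.1 = 127.1.
P_w = ½ γ_w h₂² = 0.5×9.81×6.1² = 182.5. Total = 14.69+127.1+182.5 = 324.3 kN/m.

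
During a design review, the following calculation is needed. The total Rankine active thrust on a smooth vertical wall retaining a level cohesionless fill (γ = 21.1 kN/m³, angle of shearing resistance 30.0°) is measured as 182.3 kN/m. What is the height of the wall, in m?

K_a = 0.3333. P_a = ½ K_a γ H² ⇒ H = √(2P_a/(K_a γ)).
H = √(2×182.3/(0.3333×21.1)) = 7.200 m.

7.20 m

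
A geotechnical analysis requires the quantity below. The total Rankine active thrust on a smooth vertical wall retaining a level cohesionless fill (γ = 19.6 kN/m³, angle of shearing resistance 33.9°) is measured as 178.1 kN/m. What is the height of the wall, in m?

K_a = 0.2839. P_a = ½ K_a γ H² ⇒ H = √(2P_a/(K_a γ)).
H = √(2×178.1/(0.2839×19.6)) = 8.001 m.

8.00 m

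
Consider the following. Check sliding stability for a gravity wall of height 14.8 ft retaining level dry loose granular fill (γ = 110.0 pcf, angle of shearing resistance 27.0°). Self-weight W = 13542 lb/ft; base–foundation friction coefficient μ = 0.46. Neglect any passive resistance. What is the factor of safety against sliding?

1.38

K_a = tan²(45° − 27.0°/2) = 0.3755.
P_a = ½K_aγH² = 0.5×0.3755×110.0×14.8² = 4524 lb/ft, acting at H/3 = 4.933 ft above the base.
FS_sliding = μW / P_a = 0.46×13542 / 4524 = 1.377.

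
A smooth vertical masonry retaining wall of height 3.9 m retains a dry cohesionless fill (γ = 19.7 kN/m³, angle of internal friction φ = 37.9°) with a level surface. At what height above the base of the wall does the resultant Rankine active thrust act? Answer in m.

K_a = 0.2389.
The pressure distribution is triangular, so the resultant acts at H/3 above the base = 3.9/3 = 1.300 m.

1.30 m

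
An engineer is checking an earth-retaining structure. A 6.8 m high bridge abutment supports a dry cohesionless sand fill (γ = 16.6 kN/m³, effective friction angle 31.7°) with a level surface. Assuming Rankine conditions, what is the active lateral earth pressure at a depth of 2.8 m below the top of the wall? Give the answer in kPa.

14.5 kPa

K_a = (1 − sin φ)/(1 + sin φ) = 0.3111.
σ_h = K_a γ z = 0.3111 × 16.6 × 2.8 = 14.46 kPa.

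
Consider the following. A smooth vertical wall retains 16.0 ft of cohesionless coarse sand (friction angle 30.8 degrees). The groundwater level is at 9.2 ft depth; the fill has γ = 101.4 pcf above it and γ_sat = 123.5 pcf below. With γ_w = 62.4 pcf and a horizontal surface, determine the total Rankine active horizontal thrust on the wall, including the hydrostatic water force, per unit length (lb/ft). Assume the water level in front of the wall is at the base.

5330 lb/ft

K_a = tan²(45° − φ/2) = 0.3227.
γ' = 123.5 − 62.4 = 61.10 pcf. Depth below WT = 6.8 ft.
σ'_h at WT = K_a γ d_w = 301.1 psf; at base = 301.1 + K_a γ' × 6.8 = 435.1 psf.
P₁ (0–9.2 ft) = ½×301.1×9.2 = 1385. P₂ (9.2–16.0 ft) = ½(301.1+435.1)×6.8 = 2503.
P_w = ½ γ_w h₂² = 0.5×62.4×6.8² = 1443. Total = 1385+2503+1443 = 5331 lb/ft.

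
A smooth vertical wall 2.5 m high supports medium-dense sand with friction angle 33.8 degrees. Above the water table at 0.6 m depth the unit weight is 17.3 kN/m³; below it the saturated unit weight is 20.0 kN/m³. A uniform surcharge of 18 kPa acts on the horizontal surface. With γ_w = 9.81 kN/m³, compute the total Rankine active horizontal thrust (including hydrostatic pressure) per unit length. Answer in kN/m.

K_a = tan²(45° − φ/2) = 0.2851.
γ' = 20.0 − 9.81 = 10.19 kN/m³. h₂ = H − d_w = 1.9 m.
σ'_h: at surface K_a·q = 5.132; at WT K_a(q+γd_w) = 8.091; at base K_a(q+γd_w+γ'h₂) = 13.61 kPa.
P₁ = ½(5.132+8.091)×0.6 = 3.967; P₂ = ½(8.091+13.61)×1.9 = 20.62; P_w = ½γ_w h₂² = 17.71.
Total = 3.967+20.62+17.71 = 42.29 kN/m.

42.3 kN/m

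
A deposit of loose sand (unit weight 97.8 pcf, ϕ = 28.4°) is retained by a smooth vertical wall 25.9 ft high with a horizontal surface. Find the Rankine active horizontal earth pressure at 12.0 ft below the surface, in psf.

417 psf

K_a = (1 − sin φ)/(1 + sin φ) = 0.3554.
σ_h = K_a γ z = 0.3554 × 97.8 × 12.0 = 417.0 psf.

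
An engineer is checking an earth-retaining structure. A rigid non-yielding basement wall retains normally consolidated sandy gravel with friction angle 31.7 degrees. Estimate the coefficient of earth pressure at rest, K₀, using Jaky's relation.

0.475

K₀ = 1 − sin φ' = 1 − sin 31.7° = 0.4745.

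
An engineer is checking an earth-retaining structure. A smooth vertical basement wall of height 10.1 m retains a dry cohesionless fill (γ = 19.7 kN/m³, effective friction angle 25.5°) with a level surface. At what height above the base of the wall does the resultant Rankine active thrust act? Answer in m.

3.37 m

K_a = 0.3981.
The pressure distribution is triangular, so the resultant acts at H/3 above the base = 10.1/3 = 3.367 m.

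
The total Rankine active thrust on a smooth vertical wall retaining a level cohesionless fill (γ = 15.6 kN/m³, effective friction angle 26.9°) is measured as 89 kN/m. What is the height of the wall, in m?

5.50 m

K_a = 0.3770. P_a = ½ K_a γ H² ⇒ H = √(2P_a/(K_a γ)).
H = √(2×89/(0.3770×15.6)) = 5.501 m.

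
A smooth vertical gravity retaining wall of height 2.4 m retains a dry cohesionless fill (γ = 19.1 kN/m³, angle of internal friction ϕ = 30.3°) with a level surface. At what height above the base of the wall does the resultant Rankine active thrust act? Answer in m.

0.800 m

K_a = 0.3293.
The pressure distribution is triangular, so the resultant acts at H/3 above the base = 2.4/3 = 0.8000 m.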